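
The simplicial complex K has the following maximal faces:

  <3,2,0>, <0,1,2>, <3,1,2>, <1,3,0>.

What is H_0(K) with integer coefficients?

We work with the vertex ordering 0 < 1 < 2 < 3. The simplices of K, each written with vertices in increasing order, are:

  0-simplices (4): [0], [1], [2], [3]
  1-simplices (6): [0,1], [0,2], [0,3], [1,2], [1,3], [2,3]
  2-simplices (4): [0,1,2], [0,1,3], [0,2,3], [1,2,3]

so the chain groups are C_0 ≅ Z^4, C_1 ≅ Z^6, C_2 ≅ Z^4.

Boundary ∂_1: C_1 → C_0 is given by ∂[p,q] = [q] − [p].
As a 4×6 matrix over Z this has rank 3, with invariant factors (1,1,1).

∂_2: C_2 → C_1 maps a triangle to the signed sum of its edges. For instance
  ∂[0,1,2] = [1,2] − [0,2] + [0,1],
  ∂[0,2,3] = [2,3] − [0,3] + [0,2].
This gives a 6×4 integer matrix of rank 3; reducing to Smith normal form yields diagonal entries (1,1,1).

Reading off H_k = ker ∂_k / im ∂_{k+1}:

  H_0: rank C_0 − rank ∂_1 = 4 − 3 = 1, and the invariant factors of ∂_1 are all 1, so H_0 ≅ Z.

H_0 = Z.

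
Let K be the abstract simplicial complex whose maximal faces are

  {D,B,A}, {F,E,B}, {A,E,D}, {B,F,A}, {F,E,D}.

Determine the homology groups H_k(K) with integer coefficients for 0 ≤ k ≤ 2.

H_0 ≅ Z,  H_1 ≅ Z,  H_2 = 0.

Take the total order A < B < D < E < F on the vertex set. Then K (dimension 2) consists of the simplices:

  0-simplices (5): A, B, D, E, F
  1-simplices (10): AB, AD, AE, AF, BD, BE, BF, DE, DF, EF
  2-simplices (5): ABD, ABF, ADE, BEF, DEF

so the chain groups are C_0 ≅ Z^5, C_1 ≅ Z^10, C_2 ≅ Z^5.

The boundary map ∂_1: C_1 → C_0 sends each edge [p,q] (with p < q) to q − p. For instance
  ∂BF = F − B.
As a 5×10 matrix over Z this has rank 4, with invariant factors (1,1,1,1).

Boundary ∂_2: C_2 → C_1 maps a triangle to the signed sum of its edges. For instance
  ∂BEF = EF − BF + BE,
  ∂DEF = EF − DF + DE.
As a 10×5 matrix over Z this has rank 5, with invariant factors (1,1,1,1,1).

From H_k ≅ ker(∂_k) / im(∂_{k+1}) we obtain:

  H_0: rank C_0 − rank ∂_1 = 5 − 4 = 1, and the invariant factors of ∂_1 are all 1, so H_0 = Z.
  H_1: rank ker ∂_1 − rank ∂_2 = (10 − 4) − 5 = 1, and the invariant factors of ∂_2 are all 1, so H_1 = Z.
  H_2: rank ker ∂_2 − rank ∂_3 = (5 − 5) − 0 = 0, and there is no ∂_3, so H_2 = 0.

(K is a triangulation of the Möbius band.)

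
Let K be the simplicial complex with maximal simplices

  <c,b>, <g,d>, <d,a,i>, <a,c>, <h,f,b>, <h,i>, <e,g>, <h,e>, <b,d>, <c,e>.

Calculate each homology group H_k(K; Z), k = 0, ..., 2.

H_0 ≅ Z,  H_1 ≅ Z^4,  H_2 = 0.

We work with the vertex ordering a < b < c < d < e < f < g < h < i. The simplices of K, each written with vertices in increasing order, are:

  0-simplices (9): a, b, c, d, e, f, g, h, i
  1-simplices (14): ac, ad, ai, bc, bd, bf, bh, ce, dg, di, eg, eh, fh, hi
  2-simplices (2): adi, bfh

giving chain groups C_0 ≅ Z^9, C_1 ≅ Z^14, C_2 ≅ Z^2.

∂_1: C_1 → C_0 maps an edge to its endpoints' difference, ∂[p,q] = q − p.
As a 9×14 matrix over Z this has rank 8, with invariant factors (1,1,1,1,1,1,1,1).

The boundary map ∂_2: C_2 → C_1 maps a triangle to the signed sum of its edges. For instance
  ∂bfh = fh − bh + bf,
  ∂adi = di − ai + ad.
This gives a 14×2 integer matrix of rank 2; reducing to Smith normal form yields diagonal entries (1,1).

Now H_k = ker ∂_k / im ∂_{k+1}, so:

  H_0: rank C_0 − rank ∂_1 = 9 − 8 = 1, and the invariant factors of ∂_1 are all 1, so H_0 ≅ Z.
  H_1: rank ker ∂_1 − rank ∂_2 = (14 − 8) − 2 = 4, and the invariant factors of ∂_2 are all 1, so H_1 ≅ Z^4.
  H_2: rank ker ∂_2 − rank ∂_3 = (2 − 2) − 0 = 0, and there is no ∂_3, so H_2 ≅ 0.

As a check, the Euler characteristic is 9 − 14 + 2 = -3, which agrees with 1 − 4 + 0 = -3.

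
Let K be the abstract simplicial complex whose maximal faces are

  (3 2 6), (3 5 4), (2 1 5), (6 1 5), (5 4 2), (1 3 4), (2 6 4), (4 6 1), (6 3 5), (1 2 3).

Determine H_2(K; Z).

We work with the vertex ordering 1 < 2 < 3 < 4 < 5 < 6. The simplices of K, each written with vertices in increasing order, are:

  0-simplices (6): [1], [2], [3], [4], [5], [6]
  1-simplices (15): [1,2], [1,3], [1,4], [1,5], [1,6], [2,3], [2,4], [2,5], [2,6], [3,4], [3,5], [3,6], [4,5], [4,6], [5,6]
  2-simplices (10): [1,2,3], [1,2,5], [1,3,4], [1,4,6], [1,5,6], [2,3,6], [2,4,5], [2,4,6], [3,4,5], [3,5,6]

so the chain groups are C_0 ≅ Z^6, C_1 ≅ Z^15, C_2 ≅ Z^10.

∂_1: C_1 → C_0 maps an edge to its endpoints' difference, ∂[p,q] = q − p.
The 6×15 boundary matrix has rank 5 and Smith normal form diag(1,1,1,1,1).

The boundary map ∂_2: C_2 → C_1 acts by ∂[p,q,r] = [q,r] − [p,r] + [p,q]. For instance
  ∂[1,3,4] = [3,4] − [1,4] + [1,3],
  ∂[2,3,6] = [3,6] − [2,6] + [2,3].
As a 15×10 matrix over Z this has rank 10, with invariant factors (1,1,1,1,1,1,1,1,1,2).

Reading off H_k = ker ∂_k / im ∂_{k+1}:

  H_2: rank ker ∂_2 − rank ∂_3 = (10 − 10) − 0 = 0, and there is no ∂_3, so H_2 = 0.

(K is a triangulation of the real projective plane RP^2.)

H_2 ≅ 0.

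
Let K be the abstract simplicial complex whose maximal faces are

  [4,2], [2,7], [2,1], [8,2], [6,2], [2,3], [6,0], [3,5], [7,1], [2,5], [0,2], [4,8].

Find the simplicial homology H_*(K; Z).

H_0 = Z,  H_1 = Z^4.

K has 9 vertices, 12 edges.
rank ∂_0 = 0, rank ∂_1 = 8 ⇒ b_0 = 9 − 0 − 8 = 1; all invariant factors of ∂_1 are 1 so no torsion. So H_0 = Z.
rank ∂_1 = 8, rank ∂_2 = 0 ⇒ b_1 = 12 − 8 − 0 = 4. So H_1 = Z^4.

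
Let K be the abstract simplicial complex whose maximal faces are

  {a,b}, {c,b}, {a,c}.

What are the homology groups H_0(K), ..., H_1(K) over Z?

H_0 = Z,  H_1 = Z.

K has 3 vertices, 3 edges.
rank ∂_0 = 0, rank ∂_1 = 2 ⇒ b_0 = 3 − 0 − 2 = 1; all invariant factors of ∂_1 are 1 so no torsion. So H_0 = Z.
rank ∂_1 = 2, rank ∂_2 = 0 ⇒ b_1 = 3 − 2 − 0 = 1. So H_1 = Z.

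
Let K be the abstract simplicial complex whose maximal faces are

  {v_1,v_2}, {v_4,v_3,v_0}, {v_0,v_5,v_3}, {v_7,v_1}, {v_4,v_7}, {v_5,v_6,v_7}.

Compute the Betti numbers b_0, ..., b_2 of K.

b_0 = 1, b_1 = 1, b_2 = 0.

We work with the vertex ordering v_0 < v_1 < v_2 < v_3 < v_4 < v_5 < v_6 < v_7. The simplices of K, each written with vertices in increasing order, are:

  0-simplices (8): [v_0], [v_1], [v_2], [v_3], [v_4], [v_5], [v_6], [v_7]
  1-simplices (11): [v_0,v_3], [v_0,v_4], [v_0,v_5], [v_1,v_2], [v_1,v_7], [v_3,v_4], [v_3,v_5], [v_4,v_7], [v_5,v_6], [v_5,v_7], [v_6,v_7]
  2-simplices (3): [v_0,v_3,v_4], [v_0,v_3,v_5], [v_5,v_6,v_7]

giving chain groups C_0 ≅ Z^8, C_1 ≅ Z^11, C_2 ≅ Z^3.

The boundary map ∂_1: C_1 → C_0 is given by ∂[p,q] = [q] − [p]. For instance
  ∂[v_5,v_7] = [v_7] − [v_5].
As a 8×11 matrix over Z this has rank 7, with invariant factors (1,1,1,1,1,1,1).

Boundary ∂_2: C_2 → C_1 maps a triangle to the signed sum of its edges. For instance
  ∂[v_0,v_3,v_4] = [v_3,v_4] − [v_0,v_4] + [v_0,v_3],
  ∂[v_5,v_6,v_7] = [v_6,v_7] − [v_5,v_7] + [v_5,v_6].
This gives a 11×3 integer matrix of rank 3; reducing to Smith normal form yields diagonal entries (1,1,1).

Computing H_k = (kernel of ∂_k) / (image of ∂_{k+1}):

  H_0: rank C_0 − rank ∂_1 = 8 − 7 = 1, and the invariant factors of ∂_1 are all 1, so H_0 = Z.
  H_1: rank ker ∂_1 − rank ∂_2 = (11 − 7) − 3 = 1, and the invariant factors of ∂_2 are all 1, so H_1 = Z.
  H_2: rank ker ∂_2 − rank ∂_3 = (3 − 3) − 0 = 0, and there is no ∂_3, so H_2 = 0.

As a check, the Euler characteristic is 8 − 11 + 3 = 0, which agrees with 1 − 1 + 0 = 0.

Hence the Betti numbers are b_0 = 1, b_1 = 1, b_2 = 0.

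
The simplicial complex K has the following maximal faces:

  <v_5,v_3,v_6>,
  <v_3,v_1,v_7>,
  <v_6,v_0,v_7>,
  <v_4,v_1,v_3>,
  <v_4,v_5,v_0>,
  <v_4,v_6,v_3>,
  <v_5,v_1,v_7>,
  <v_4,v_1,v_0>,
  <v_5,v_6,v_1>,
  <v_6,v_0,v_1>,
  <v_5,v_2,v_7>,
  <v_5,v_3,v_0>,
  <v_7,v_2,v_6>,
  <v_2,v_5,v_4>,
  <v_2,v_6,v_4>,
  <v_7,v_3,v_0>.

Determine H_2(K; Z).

H_2 = Z.

Fix the vertex order v_0 < v_1 < v_2 < v_3 < v_4 < v_5 < v_6 < v_7 and write every simplex with vertices in increasing order. Then dim K = 2 and the simplices of K are:

  0-simplices (8): [v_0], [v_1], [v_2], [v_3], [v_4], [v_5], [v_6], [v_7]
  1-simplices (24): (24 of them)
  2-simplices (16): (16 of them)

Hence C_0 ≅ Z^8, C_1 ≅ Z^24, C_2 ≅ Z^16.

∂_1: C_1 → C_0 maps an edge to its endpoints' difference, ∂[p,q] = q − p. For instance
  ∂[v_1,v_6] = [v_6] − [v_1].
The resulting 8×24 matrix has rank 7, and its Smith normal form has invariant factors (1,1,1,1,1,1,1).

Boundary ∂_2: C_2 → C_1 sends each 2-simplex [p,q,r] to [q,r] − [p,r] + [p,q]. For instance
  ∂[v_1,v_3,v_7] = [v_3,v_7] − [v_1,v_7] + [v_1,v_3],
  ∂[v_0,v_3,v_7] = [v_3,v_7] − [v_0,v_7] + [v_0,v_3].
This gives a 24×16 integer matrix of rank 15; reducing to Smith normal form yields diagonal entries (1,1,1,1,1,1,1,1,1,1,1,1,1,1,1).

Reading off H_k = ker ∂_k / im ∂_{k+1}:

  H_2: rank ker ∂_2 − rank ∂_3 = (16 − 15) − 0 = 1, and there is no ∂_3, so H_2 = Z.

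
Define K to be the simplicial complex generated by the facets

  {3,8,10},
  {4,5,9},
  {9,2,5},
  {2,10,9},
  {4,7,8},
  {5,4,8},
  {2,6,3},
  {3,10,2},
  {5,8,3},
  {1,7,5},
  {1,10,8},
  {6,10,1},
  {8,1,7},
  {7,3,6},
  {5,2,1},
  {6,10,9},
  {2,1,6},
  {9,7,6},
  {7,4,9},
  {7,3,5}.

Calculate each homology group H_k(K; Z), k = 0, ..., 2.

H_0 = Z,  H_1 = Z ⊕ Z/2Z,  H_2 = 0.

We work with the vertex ordering 1 < 2 < 3 < 4 < 5 < 6 < 7 < 8 < 9 < 10. The simplices of K, each written with vertices in increasing order, are:

  0-simplices (10): [1], [2], [3], [4], [5], [6], [7], [8], [9], [10]
  1-simplices (30): (30 of them)
  2-simplices (20): (20 of them)

so the chain groups are C_0 ≅ Z^10, C_1 ≅ Z^30, C_2 ≅ Z^20.

Boundary ∂_1: C_1 → C_0 maps an edge to its endpoints' difference, ∂[p,q] = q − p.
The resulting 10×30 matrix has rank 9, and its Smith normal form has invariant factors (1,1,1,1,1,1,1,1,1).

∂_2: C_2 → C_1 acts by ∂[p,q,r] = [q,r] − [p,r] + [p,q]. For instance
  ∂[6,7,9] = [7,9] − [6,9] + [6,7],
  ∂[3,8,10] = [8,10] − [3,10] + [3,8].
The resulting 30×20 matrix has rank 20, and its Smith normal form has invariant factors (1,1,1,1,1,1,1,1,1,1,1,1,1,1,1,1,1,1,1,2).

Reading off H_k = ker ∂_k / im ∂_{k+1}:

  H_0: rank C_0 − rank ∂_1 = 10 − 9 = 1, and the invariant factors of ∂_1 are all 1, so H_0 ≅ Z.
  H_1: rank ker ∂_1 − rank ∂_2 = (30 − 9) − 20 = 1, and ∂_2 has invariant factor 2 > 1, so H_1 ≅ Z ⊕ Z/2Z.
  H_2: rank ker ∂_2 − rank ∂_3 = (20 − 20) − 0 = 0, and there is no ∂_3, so H_2 ≅ 0.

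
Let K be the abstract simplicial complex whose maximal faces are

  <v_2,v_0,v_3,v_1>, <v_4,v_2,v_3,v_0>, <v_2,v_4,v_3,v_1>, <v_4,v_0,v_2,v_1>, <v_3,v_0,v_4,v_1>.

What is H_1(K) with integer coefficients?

Take the total order v_0 < v_1 < v_2 < v_3 < v_4 on the vertex set. Then K (dimension 3) consists of the simplices:

  0-simplices (5): [v_0], [v_1], [v_2], [v_3], [v_4]
  1-simplices (10): [v_0,v_1], [v_0,v_2], [v_0,v_3], [v_0,v_4], [v_1,v_2], [v_1,v_3], [v_1,v_4], [v_2,v_3], [v_2,v_4], [v_3,v_4]
  2-simplices (10): [v_0,v_1,v_2], [v_0,v_1,v_3], [v_0,v_1,v_4], [v_0,v_2,v_3], [v_0,v_2,v_4], [v_0,v_3,v_4], [v_1,v_2,v_3], [v_1,v_2,v_4], [v_1,v_3,v_4], [v_2,v_3,v_4]
  3-simplices (5): [v_0,v_1,v_2,v_3], [v_0,v_1,v_2,v_4], [v_0,v_1,v_3,v_4], [v_0,v_2,v_3,v_4], [v_1,v_2,v_3,v_4]

so the chain groups are C_0 ≅ Z^5, C_1 ≅ Z^10, C_2 ≅ Z^10, C_3 ≅ Z^5.

The boundary map ∂_1: C_1 → C_0 sends each edge [p,q] (with p < q) to q − p. For instance
  ∂[v_0,v_3] = [v_3] − [v_0].
The resulting 5×10 matrix has rank 4, and its Smith normal form has invariant factors (1,1,1,1).

The boundary map ∂_2: C_2 → C_1 sends each 2-simplex [p,q,r] to [q,r] − [p,r] + [p,q]. For instance
  ∂[v_0,v_2,v_3] = [v_2,v_3] − [v_0,v_3] + [v_0,v_2],
  ∂[v_1,v_3,v_4] = [v_3,v_4] − [v_1,v_4] + [v_1,v_3].
The resulting 10×10 matrix has rank 6, and its Smith normal form has invariant factors (1,1,1,1,1,1).

The boundary map ∂_3: C_3 → C_2 sends each 3-simplex σ to the alternating sum Σ_i (−1)^i (σ with its i-th vertex removed). For instance
  ∂[v_0,v_2,v_3,v_4] = [v_2,v_3,v_4] − [v_0,v_3,v_4] + [v_0,v_2,v_4] − [v_0,v_2,v_3],
  ∂[v_0,v_1,v_3,v_4] = [v_1,v_3,v_4] − [v_0,v_3,v_4] + [v_0,v_1,v_4] − [v_0,v_1,v_3].
The resulting 10×5 matrix has rank 4, and its Smith normal form has invariant factors (1,1,1,1).

Reading off H_k = ker ∂_k / im ∂_{k+1}:

  H_1: rank ker ∂_1 − rank ∂_2 = (10 − 4) − 6 = 0, and the invariant factors of ∂_2 are all 1, so H_1 = 0.

H_1 = 0.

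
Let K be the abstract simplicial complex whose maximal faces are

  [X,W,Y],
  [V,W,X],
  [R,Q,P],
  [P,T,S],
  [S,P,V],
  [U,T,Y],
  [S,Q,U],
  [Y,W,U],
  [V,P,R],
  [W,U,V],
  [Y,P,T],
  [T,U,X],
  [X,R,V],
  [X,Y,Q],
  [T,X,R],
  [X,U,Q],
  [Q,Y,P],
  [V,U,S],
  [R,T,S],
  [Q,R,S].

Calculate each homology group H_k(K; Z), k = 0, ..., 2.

H_0 = Z,  H_1 = Z × Z/2,  H_2 = 0.

We work with the vertex ordering P < Q < R < S < T < U < V < W < X < Y. The simplices of K, each written with vertices in increasing order, are:

  0-simplices (10): P, Q, R, S, T, U, V, W, X, Y
  1-simplices (30): PQ, PR, PS, PT, PV, PY, QR, QS, QU, QX, QY, RS, RT, RV, RX, ST, SU, SV, TU, TX, TY, UV, UW, UX, UY, VW, VX, WX, WY, XY
  2-simplices (20): PQR, PQY, PRV, PST, PSV, PTY, QRS, QSU, QUX, QXY, RST, RTX, RVX, SUV, TUX, TUY, UVW, UWY, VWX, WXY

giving chain groups C_0 ≅ Z^10, C_1 ≅ Z^30, C_2 ≅ Z^20.

Boundary ∂_1: C_1 → C_0 is given by ∂[p,q] = [q] − [p].
The resulting 10×30 matrix has rank 9, and its Smith normal form has invariant factors (1,1,1,1,1,1,1,1,1).

The boundary map ∂_2: C_2 → C_1 maps a triangle to the signed sum of its edges. For instance
  ∂QRS = RS − QS + QR,
  ∂TUX = UX − TX + TU.
As a 30×20 matrix over Z this has rank 20, with invariant factors (1,1,1,1,1,1,1,1,1,1,1,1,1,1,1,1,1,1,1,2).

Reading off H_k = ker ∂_k / im ∂_{k+1}:

  H_0: rank C_0 − rank ∂_1 = 10 − 9 = 1, and the invariant factors of ∂_1 are all 1, so H_0 = Z.
  H_1: rank ker ∂_1 − rank ∂_2 = (30 − 9) − 20 = 1, and ∂_2 has invariant factor 2 > 1, so H_1 = Z × Z/2.
  H_2: rank ker ∂_2 − rank ∂_3 = (20 − 20) − 0 = 0, and there is no ∂_3, so H_2 = 0.

As a check, the Euler characteristic is 10 − 30 + 20 = 0, which agrees with 1 − 1 + 0 = 0.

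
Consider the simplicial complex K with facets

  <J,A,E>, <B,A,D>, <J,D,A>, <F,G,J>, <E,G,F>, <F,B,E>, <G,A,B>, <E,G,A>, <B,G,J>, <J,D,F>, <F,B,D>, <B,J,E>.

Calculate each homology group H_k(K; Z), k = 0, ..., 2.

Take the total order A < B < D < E < F < G < J on the vertex set. Then K (dimension 2) consists of the simplices:

  0-simplices (7): A, B, D, E, F, G, J
  1-simplices (18): AB, AD, AE, AG, AJ, BD, BE, BF, BG, BJ, DF, DJ, EF, EG, EJ, FG, FJ, GJ
  2-simplices (12): ABD, ABG, ADJ, AEG, AEJ, BDF, BEF, BEJ, BGJ, DFJ, EFG, FGJ

giving chain groups C_0 ≅ Z^7, C_1 ≅ Z^18, C_2 ≅ Z^12.

∂_1: C_1 → C_0 maps an edge to its endpoints' difference, ∂[p,q] = q − p. For instance
  ∂AJ = J − A.
This gives a 7×18 integer matrix of rank 6; reducing to Smith normal form yields diagonal entries (1,1,1,1,1,1).

∂_2: C_2 → C_1 sends each 2-simplex [p,q,r] to [q,r] − [p,r] + [p,q]. For instance
  ∂ABD = BD − AD + AB,
  ∂BGJ = GJ − BJ + BG.
This gives a 18×12 integer matrix of rank 12; reducing to Smith normal form yields diagonal entries (1,1,1,1,1,1,1,1,1,1,1,2).

Reading off H_k = ker ∂_k / im ∂_{k+1}:

  H_0: rank C_0 − rank ∂_1 = 7 − 6 = 1, and the invariant factors of ∂_1 are all 1, so H_0 ≅ Z.
  H_1: rank ker ∂_1 − rank ∂_2 = (18 − 6) − 12 = 0, and ∂_2 has invariant factor 2 > 1, so H_1 ≅ Z/2.
  H_2: rank ker ∂_2 − rank ∂_3 = (12 − 12) − 0 = 0, and there is no ∂_3, so H_2 ≅ 0.

H_0 ≅ Z,  H_1 ≅ Z/2,  H_2 = 0.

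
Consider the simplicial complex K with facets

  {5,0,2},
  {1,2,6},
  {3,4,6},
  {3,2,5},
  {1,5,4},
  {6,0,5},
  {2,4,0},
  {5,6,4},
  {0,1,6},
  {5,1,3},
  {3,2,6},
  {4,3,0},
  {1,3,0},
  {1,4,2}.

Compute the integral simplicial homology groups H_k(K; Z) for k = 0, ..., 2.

We work with the vertex ordering 0 < 1 < 2 < 3 < 4 < 5 < 6. The simplices of K, each written with vertices in increasing order, are:

  0-simplices (7): [0], [1], [2], [3], [4], [5], [6]
  1-simplices (21): [0,1], [0,2], [0,3], [0,4], [0,5], [0,6], [1,2], [1,3], [1,4], [1,5], [1,6], [2,3], [2,4], [2,5], [2,6], [3,4], [3,5], [3,6], [4,5], [4,6], [5,6]
  2-simplices (14): [0,1,3], [0,1,6], [0,2,4], [0,2,5], [0,3,4], [0,5,6], [1,2,4], [1,2,6], [1,3,5], [1,4,5], [2,3,5], [2,3,6], [3,4,6], [4,5,6]

so the chain groups are C_0 ≅ Z^7, C_1 ≅ Z^21, C_2 ≅ Z^14.

∂_1: C_1 → C_0 maps an edge to its endpoints' difference, ∂[p,q] = q − p.
This gives a 7×21 integer matrix of rank 6; reducing to Smith normal form yields diagonal entries (1,1,1,1,1,1).

∂_2: C_2 → C_1 acts by ∂[p,q,r] = [q,r] − [p,r] + [p,q]. For instance
  ∂[0,3,4] = [3,4] − [0,4] + [0,3],
  ∂[2,3,5] = [3,5] − [2,5] + [2,3].
The resulting 21×14 matrix has rank 13, and its Smith normal form has invariant factors (1,1,1,1,1,1,1,1,1,1,1,1,1).

From H_k ≅ ker(∂_k) / im(∂_{k+1}) we obtain:

  H_0: rank C_0 − rank ∂_1 = 7 − 6 = 1, and the invariant factors of ∂_1 are all 1, so H_0 ≅ Z.
  H_1: rank ker ∂_1 − rank ∂_2 = (21 − 6) − 13 = 2, and the invariant factors of ∂_2 are all 1, so H_1 ≅ Z^2.
  H_2: rank ker ∂_2 − rank ∂_3 = (14 − 13) − 0 = 1, and there is no ∂_3, so H_2 ≅ Z.

H_0 = Z,  H_1 = Z^2,  H_2 = Z.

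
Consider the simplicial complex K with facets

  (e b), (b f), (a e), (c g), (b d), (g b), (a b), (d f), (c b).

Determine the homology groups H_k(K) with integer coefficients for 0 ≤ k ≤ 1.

H_0 = Z,  H_1 = Z^3.

We work with the vertex ordering a < b < c < d < e < f < g. The simplices of K, each written with vertices in increasing order, are:

  0-simplices (7): a, b, c, d, e, f, g
  1-simplices (9): ab, ae, bc, bd, be, bf, bg, cg, df

so the chain groups are C_0 ≅ Z^7, C_1 ≅ Z^9.

The boundary map ∂_1: C_1 → C_0 sends each edge [p,q] (with p < q) to q − p.
The resulting 7×9 matrix has rank 6, and its Smith normal form has invariant factors (1,1,1,1,1,1).

Computing H_k = (kernel of ∂_k) / (image of ∂_{k+1}):

  H_0: rank C_0 − rank ∂_1 = 7 − 6 = 1, and the invariant factors of ∂_1 are all 1, so H_0 = Z.
  H_1: rank ker ∂_1 − rank ∂_2 = (9 − 6) − 0 = 3, and there is no ∂_2, so H_1 = Z^3.

(K is a triangulation of a wedge of 3 circles.)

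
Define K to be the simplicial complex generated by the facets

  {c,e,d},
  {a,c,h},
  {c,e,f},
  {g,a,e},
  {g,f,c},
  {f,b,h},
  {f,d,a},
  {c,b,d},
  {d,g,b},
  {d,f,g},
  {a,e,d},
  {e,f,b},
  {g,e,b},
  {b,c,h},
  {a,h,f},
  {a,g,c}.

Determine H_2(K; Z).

H_2 ≅ Z.

K has 8 vertices, 24 edges, 16 triangles.
rank ∂_2 = 15, rank ∂_3 = 0 ⇒ b_2 = 16 − 15 − 0 = 1. So H_2 = Z.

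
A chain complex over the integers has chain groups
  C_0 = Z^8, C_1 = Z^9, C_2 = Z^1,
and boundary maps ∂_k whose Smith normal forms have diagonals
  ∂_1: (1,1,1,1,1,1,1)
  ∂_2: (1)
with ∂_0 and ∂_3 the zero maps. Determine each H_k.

H_0 = Z,  H_1 = Z,  H_2 = 0.

H_0: b_0 = 8 − 0 − 7 = 1; torsion from ∂_1 factors > 1: none. So H_0 = Z.
H_1: b_1 = 9 − 7 − 1 = 1; torsion from ∂_2 factors > 1: none. So H_1 = Z.
H_2: b_2 = 1 − 1 − 0 = 0; torsion from ∂_3 factors > 1: none. So H_2 = 0.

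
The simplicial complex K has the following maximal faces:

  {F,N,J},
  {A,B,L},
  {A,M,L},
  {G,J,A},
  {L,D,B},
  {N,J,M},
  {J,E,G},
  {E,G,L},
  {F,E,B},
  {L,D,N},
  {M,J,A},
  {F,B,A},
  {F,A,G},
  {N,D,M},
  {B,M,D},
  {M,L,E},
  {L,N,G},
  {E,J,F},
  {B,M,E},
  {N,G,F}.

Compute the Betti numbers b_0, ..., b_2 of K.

Order the vertices as A < B < D < E < F < G < J < L < M < N. Listing each simplex with vertices in this order, K has dimension 2 with simplices:

  0-simplices (10): A, B, D, E, F, G, J, L, M, N
  1-simplices (30): AB, AF, AG, AJ, AL, AM, BD, BE, BF, BL, BM, DL, DM, DN, EF, EG, EJ, EL, EM, FG, FJ, FN, GJ, GL, GN, JM, JN, LM, LN, MN
  2-simplices (20): ABF, ABL, AFG, AGJ, AJM, ALM, BDL, BDM, BEF, BEM, DLN, DMN, EFJ, EGJ, EGL, ELM, FGN, FJN, GLN, JMN

giving chain groups C_0 ≅ Z^10, C_1 ≅ Z^30, C_2 ≅ Z^20.

The boundary map ∂_1: C_1 → C_0 sends each edge [p,q] (with p < q) to q − p.
The 10×30 boundary matrix has rank 9 and Smith normal form diag(1,1,1,1,1,1,1,1,1).

The boundary map ∂_2: C_2 → C_1 maps a triangle to the signed sum of its edges. For instance
  ∂EGL = GL − EL + EG,
  ∂EFJ = FJ − EJ + EF.
The resulting 30×20 matrix has rank 20, and its Smith normal form has invariant factors (1,1,1,1,1,1,1,1,1,1,1,1,1,1,1,1,1,1,1,2).

Now H_k = ker ∂_k / im ∂_{k+1}, so:

  H_0: rank C_0 − rank ∂_1 = 10 − 9 = 1, and the invariant factors of ∂_1 are all 1, so H_0 = Z.
  H_1: rank ker ∂_1 − rank ∂_2 = (30 − 9) − 20 = 1, and ∂_2 has invariant factor 2 > 1, so H_1 = Z ⊕ Z/2Z.
  H_2: rank ker ∂_2 − rank ∂_3 = (20 − 20) − 0 = 0, and there is no ∂_3, so H_2 = 0.

Hence the Betti numbers are b_0 = 1, b_1 = 1, b_2 = 0.

b_0 = 1, b_1 = 1, b_2 = 0.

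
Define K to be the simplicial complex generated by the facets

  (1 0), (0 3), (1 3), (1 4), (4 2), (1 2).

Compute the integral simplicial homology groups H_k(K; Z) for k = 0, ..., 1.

Take the total order 0 < 1 < 2 < 3 < 4 on the vertex set. Then K (dimension 1) consists of the simplices:

  0-simplices (5): [0], [1], [2], [3], [4]
  1-simplices (6): [0,1], [0,3], [1,2], [1,3], [1,4], [2,4]

giving chain groups C_0 ≅ Z^5, C_1 ≅ Z^6.

∂_1: C_1 → C_0 is given by ∂[p,q] = [q] − [p].
This gives a 5×6 integer matrix of rank 4; reducing to Smith normal form yields diagonal entries (1,1,1,1).

Now H_k = ker ∂_k / im ∂_{k+1}, so:

  H_0: rank C_0 − rank ∂_1 = 5 − 4 = 1, and the invariant factors of ∂_1 are all 1, so H_0 ≅ Z.
  H_1: rank ker ∂_1 − rank ∂_2 = (6 − 4) − 0 = 2, and there is no ∂_2, so H_1 ≅ Z^2.

H_0 = Z,  H_1 = Z^2.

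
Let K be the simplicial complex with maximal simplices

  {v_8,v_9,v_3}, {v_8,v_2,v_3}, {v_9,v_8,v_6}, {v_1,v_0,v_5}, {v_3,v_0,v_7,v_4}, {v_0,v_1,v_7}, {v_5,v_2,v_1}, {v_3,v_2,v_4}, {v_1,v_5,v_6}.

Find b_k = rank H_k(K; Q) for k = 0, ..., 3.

b_0 = 1, b_1 = 2, b_2 = 0, b_3 = 0.

Fix the vertex order v_0 < v_1 < v_2 < v_3 < v_4 < v_5 < v_6 < v_7 < v_8 < v_9 and write every simplex with vertices in increasing order. Then dim K = 3 and the simplices of K are:

  0-simplices (10): [v_0], [v_1], [v_2], [v_3], [v_4], [v_5], [v_6], [v_7], [v_8], [v_9]
  1-simplices (22): (22 of them)
  2-simplices (12): (12 of them)
  3-simplices (1): [v_0,v_3,v_4,v_7]

Hence C_0 ≅ Z^10, C_1 ≅ Z^22, C_2 ≅ Z^12, C_3 ≅ Z^1.

Boundary ∂_1: C_1 → C_0 is given by ∂[p,q] = [q] − [p]. For instance
  ∂[v_1,v_5] = [v_5] − [v_1].
This gives a 10×22 integer matrix of rank 9; reducing to Smith normal form yields diagonal entries (1,1,1,1,1,1,1,1,1).

The boundary map ∂_2: C_2 → C_1 sends each 2-simplex [p,q,r] to [q,r] − [p,r] + [p,q]. For instance
  ∂[v_0,v_1,v_7] = [v_1,v_7] − [v_0,v_7] + [v_0,v_1],
  ∂[v_1,v_5,v_6] = [v_5,v_6] − [v_1,v_6] + [v_1,v_5].
The 22×12 boundary matrix has rank 11 and Smith normal form diag(1,1,1,1,1,1,1,1,1,1,1).

The boundary map ∂_3: C_3 → C_2 sends each 3-simplex σ to the alternating sum Σ_i (−1)^i (σ with its i-th vertex removed). For instance
  ∂[v_0,v_3,v_4,v_7] = [v_3,v_4,v_7] − [v_0,v_4,v_7] + [v_0,v_3,v_7] − [v_0,v_3,v_4].
This gives a 12×1 integer matrix of rank 1; reducing to Smith normal form yields diagonal entries (1).

Computing H_k = (kernel of ∂_k) / (image of ∂_{k+1}):

  H_0: rank C_0 − rank ∂_1 = 10 − 9 = 1, and the invariant factors of ∂_1 are all 1, so H_0 = Z.
  H_1: rank ker ∂_1 − rank ∂_2 = (22 − 9) − 11 = 2, and the invariant factors of ∂_2 are all 1, so H_1 = Z^2.
  H_2: rank ker ∂_2 − rank ∂_3 = (12 − 11) − 1 = 0, and the invariant factors of ∂_3 are all 1, so H_2 = 0.
  H_3: rank ker ∂_3 − rank ∂_4 = (1 − 1) − 0 = 0, and there is no ∂_4, so H_3 = 0.

Hence the Betti numbers are b_0 = 1, b_1 = 2, b_2 = 0, b_3 = 0.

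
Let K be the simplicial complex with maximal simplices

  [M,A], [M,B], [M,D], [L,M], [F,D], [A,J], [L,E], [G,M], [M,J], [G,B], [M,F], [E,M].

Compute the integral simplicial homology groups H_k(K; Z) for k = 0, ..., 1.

K has 9 vertices, 12 edges.
rank ∂_0 = 0, rank ∂_1 = 8 ⇒ b_0 = 9 − 0 − 8 = 1; all invariant factors of ∂_1 are 1 so no torsion. So H_0 = Z.
rank ∂_1 = 8, rank ∂_2 = 0 ⇒ b_1 = 12 − 8 − 0 = 4. So H_1 = Z^4.

H_0 = Z,  H_1 = Z^4.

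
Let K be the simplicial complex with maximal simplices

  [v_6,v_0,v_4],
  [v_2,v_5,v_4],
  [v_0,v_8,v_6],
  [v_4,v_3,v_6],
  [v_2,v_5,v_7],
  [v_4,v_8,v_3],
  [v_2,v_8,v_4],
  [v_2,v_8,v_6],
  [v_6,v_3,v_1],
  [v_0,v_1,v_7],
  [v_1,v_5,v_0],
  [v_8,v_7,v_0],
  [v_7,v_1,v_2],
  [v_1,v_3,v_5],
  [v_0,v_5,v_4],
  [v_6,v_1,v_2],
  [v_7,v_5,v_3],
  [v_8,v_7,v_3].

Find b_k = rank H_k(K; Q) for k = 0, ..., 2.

b_0 = 1, b_1 = 1, b_2 = 0.

Take the total order v_0 < v_1 < v_2 < v_3 < v_4 < v_5 < v_6 < v_7 < v_8 on the vertex set. Then K (dimension 2) consists of the simplices:

  0-simplices (9): [v_0], [v_1], [v_2], [v_3], [v_4], [v_5], [v_6], [v_7], [v_8]
  1-simplices (27): (27 of them)
  2-simplices (18): (18 of them)

giving chain groups C_0 ≅ Z^9, C_1 ≅ Z^27, C_2 ≅ Z^18.

∂_1: C_1 → C_0 sends each edge [p,q] (with p < q) to q − p.
The 9×27 boundary matrix has rank 8 and Smith normal form diag(1,1,1,1,1,1,1,1).

The boundary map ∂_2: C_2 → C_1 sends each 2-simplex [p,q,r] to [q,r] − [p,r] + [p,q]. For instance
  ∂[v_1,v_3,v_6] = [v_3,v_6] − [v_1,v_6] + [v_1,v_3],
  ∂[v_0,v_4,v_5] = [v_4,v_5] − [v_0,v_5] + [v_0,v_4].
The resulting 27×18 matrix has rank 18, and its Smith normal form has invariant factors (1,1,1,1,1,1,1,1,1,1,1,1,1,1,1,1,1,2).

Computing H_k = (kernel of ∂_k) / (image of ∂_{k+1}):

  H_0: rank C_0 − rank ∂_1 = 9 − 8 = 1, and the invariant factors of ∂_1 are all 1, so H_0 ≅ Z.
  H_1: rank ker ∂_1 − rank ∂_2 = (27 − 8) − 18 = 1, and ∂_2 has invariant factor 2 > 1, so H_1 ≅ Z ⊕ Z/2Z.
  H_2: rank ker ∂_2 − rank ∂_3 = (18 − 18) − 0 = 0, and there is no ∂_3, so H_2 ≅ 0.

(K is a triangulation of the Klein bottle.)

Hence the Betti numbers are b_0 = 1, b_1 = 1, b_2 = 0.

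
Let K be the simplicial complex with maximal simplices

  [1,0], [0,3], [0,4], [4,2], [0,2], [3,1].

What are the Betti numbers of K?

K has 5 vertices, 6 edges.
rank ∂_0 = 0, rank ∂_1 = 4 ⇒ b_0 = 5 − 0 − 4 = 1; all invariant factors of ∂_1 are 1 so no torsion. So H_0 = Z.
rank ∂_1 = 4, rank ∂_2 = 0 ⇒ b_1 = 6 − 4 − 0 = 2. So H_1 = Z^2.

b_0 = 1, b_1 = 2.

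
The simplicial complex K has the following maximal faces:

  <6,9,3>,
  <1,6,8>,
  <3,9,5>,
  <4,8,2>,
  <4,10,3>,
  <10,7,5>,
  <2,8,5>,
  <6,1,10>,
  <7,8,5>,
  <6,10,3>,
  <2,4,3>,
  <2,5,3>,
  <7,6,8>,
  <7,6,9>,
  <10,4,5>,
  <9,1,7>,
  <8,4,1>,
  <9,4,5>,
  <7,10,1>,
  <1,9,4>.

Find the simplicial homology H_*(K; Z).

Order the vertices as 1 < 2 < 3 < 4 < 5 < 6 < 7 < 8 < 9 < 10. Listing each simplex with vertices in this order, K has dimension 2 with simplices:

  0-simplices (10): [1], [2], [3], [4], [5], [6], [7], [8], [9], [10]
  1-simplices (30): (30 of them)
  2-simplices (20): (20 of them)

giving chain groups C_0 ≅ Z^10, C_1 ≅ Z^30, C_2 ≅ Z^20.

The boundary map ∂_1: C_1 → C_0 sends each edge [p,q] (with p < q) to q − p. For instance
  ∂[5,9] = [9] − [5].
As a 10×30 matrix over Z this has rank 9, with invariant factors (1,1,1,1,1,1,1,1,1).

∂_2: C_2 → C_1 sends each 2-simplex [p,q,r] to [q,r] − [p,r] + [p,q]. For instance
  ∂[4,5,9] = [5,9] − [4,9] + [4,5],
  ∂[2,5,8] = [5,8] − [2,8] + [2,5].
As a 30×20 matrix over Z this has rank 20, with invariant factors (1,1,1,1,1,1,1,1,1,1,1,1,1,1,1,1,1,1,1,2).

Reading off H_k = ker ∂_k / im ∂_{k+1}:

  H_0: rank C_0 − rank ∂_1 = 10 − 9 = 1, and the invariant factors of ∂_1 are all 1, so H_0 = Z.
  H_1: rank ker ∂_1 − rank ∂_2 = (30 − 9) − 20 = 1, and ∂_2 has invariant factor 2 > 1, so H_1 = Z ⊕ Z/2.
  H_2: rank ker ∂_2 − rank ∂_3 = (20 − 20) − 0 = 0, and there is no ∂_3, so H_2 = 0.

As a check, the Euler characteristic is 10 − 30 + 20 = 0, which agrees with 1 − 1 + 0 = 0.

H_0 ≅ Z,  H_1 ≅ Z ⊕ Z/2,  H_2 = 0.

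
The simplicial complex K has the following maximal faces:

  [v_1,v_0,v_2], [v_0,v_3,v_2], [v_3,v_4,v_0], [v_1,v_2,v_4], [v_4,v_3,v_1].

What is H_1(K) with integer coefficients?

K has 5 vertices, 10 edges, 5 triangles.
rank ∂_1 = 4, rank ∂_2 = 5 ⇒ b_1 = 10 − 4 − 5 = 1; all invariant factors of ∂_2 are 1 so no torsion. So H_1 ≅ Z.

H_1 ≅ Z.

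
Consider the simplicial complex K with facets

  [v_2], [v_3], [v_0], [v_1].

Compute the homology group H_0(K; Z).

Order the vertices as v_0 < v_1 < v_2 < v_3. Listing each simplex with vertices in this order, K has dimension 0 with simplices:

  0-simplices (4): [v_0], [v_1], [v_2], [v_3]

giving chain groups C_0 ≅ Z^4.

Now H_k = ker ∂_k / im ∂_{k+1}, so:

  H_0: rank C_0 − rank ∂_1 = 4 − 0 = 4, and there is no ∂_1, so H_0 ≅ Z^4.

H_0 ≅ Z^4.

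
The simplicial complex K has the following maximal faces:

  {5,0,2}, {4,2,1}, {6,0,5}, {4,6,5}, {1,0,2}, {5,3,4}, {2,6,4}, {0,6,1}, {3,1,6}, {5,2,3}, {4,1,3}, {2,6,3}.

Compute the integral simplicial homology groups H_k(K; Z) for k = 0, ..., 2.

K has 7 vertices, 18 edges, 12 triangles.
rank ∂_0 = 0, rank ∂_1 = 6 ⇒ b_0 = 7 − 0 − 6 = 1; all invariant factors of ∂_1 are 1 so no torsion. So H_0 = Z.
rank ∂_1 = 6, rank ∂_2 = 12 ⇒ b_1 = 18 − 6 − 12 = 0; ∂_2 has invariant factor(s) [2] giving torsion. So H_1 = Z/2Z.
rank ∂_2 = 12, rank ∂_3 = 0 ⇒ b_2 = 12 − 12 − 0 = 0. So H_2 = 0.

H_0 ≅ Z,  H_1 ≅ Z/2Z,  H_2 = 0.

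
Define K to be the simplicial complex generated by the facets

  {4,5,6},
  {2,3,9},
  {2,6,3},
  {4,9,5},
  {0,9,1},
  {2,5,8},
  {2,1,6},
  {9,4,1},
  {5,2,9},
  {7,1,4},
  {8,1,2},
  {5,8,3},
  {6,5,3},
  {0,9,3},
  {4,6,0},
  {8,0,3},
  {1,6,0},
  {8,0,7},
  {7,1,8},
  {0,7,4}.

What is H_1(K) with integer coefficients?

H_1 = Z ⊕ Z/2.

Order the vertices as 0 < 1 < 2 < 3 < 4 < 5 < 6 < 7 < 8 < 9. Listing each simplex with vertices in this order, K has dimension 2 with simplices:

  0-simplices (10): [0], [1], [2], [3], [4], [5], [6], [7], [8], [9]
  1-simplices (30): (30 of them)
  2-simplices (20): (20 of them)

giving chain groups C_0 ≅ Z^10, C_1 ≅ Z^30, C_2 ≅ Z^20.

Boundary ∂_1: C_1 → C_0 sends each edge [p,q] (with p < q) to q − p.
This gives a 10×30 integer matrix of rank 9; reducing to Smith normal form yields diagonal entries (1,1,1,1,1,1,1,1,1).

The boundary map ∂_2: C_2 → C_1 sends each 2-simplex [p,q,r] to [q,r] − [p,r] + [p,q]. For instance
  ∂[4,5,9] = [5,9] − [4,9] + [4,5],
  ∂[0,3,9] = [3,9] − [0,9] + [0,3].
This gives a 30×20 integer matrix of rank 20; reducing to Smith normal form yields diagonal entries (1,1,1,1,1,1,1,1,1,1,1,1,1,1,1,1,1,1,1,2).

From H_k ≅ ker(∂_k) / im(∂_{k+1}) we obtain:

  H_1: rank ker ∂_1 − rank ∂_2 = (30 − 9) − 20 = 1, and ∂_2 has invariant factor 2 > 1, so H_1 ≅ Z ⊕ Z/2.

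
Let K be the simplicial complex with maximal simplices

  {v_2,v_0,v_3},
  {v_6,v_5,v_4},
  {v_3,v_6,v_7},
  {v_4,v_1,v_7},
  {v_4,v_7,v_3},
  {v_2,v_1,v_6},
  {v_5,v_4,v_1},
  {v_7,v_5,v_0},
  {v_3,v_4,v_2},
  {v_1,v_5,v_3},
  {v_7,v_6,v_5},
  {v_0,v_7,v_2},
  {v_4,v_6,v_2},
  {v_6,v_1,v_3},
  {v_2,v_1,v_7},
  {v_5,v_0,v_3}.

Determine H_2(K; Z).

Take the total order v_0 < v_1 < v_2 < v_3 < v_4 < v_5 < v_6 < v_7 on the vertex set. Then K (dimension 2) consists of the simplices:

  0-simplices (8): [v_0], [v_1], [v_2], [v_3], [v_4], [v_5], [v_6], [v_7]
  1-simplices (24): (24 of them)
  2-simplices (16): (16 of them)

Hence C_0 ≅ Z^8, C_1 ≅ Z^24, C_2 ≅ Z^16.

∂_1: C_1 → C_0 is given by ∂[p,q] = [q] − [p]. For instance
  ∂[v_0,v_2] = [v_2] − [v_0].
As a 8×24 matrix over Z this has rank 7, with invariant factors (1,1,1,1,1,1,1).

Boundary ∂_2: C_2 → C_1 acts by ∂[p,q,r] = [q,r] − [p,r] + [p,q]. For instance
  ∂[v_0,v_2,v_3] = [v_2,v_3] − [v_0,v_3] + [v_0,v_2],
  ∂[v_1,v_4,v_7] = [v_4,v_7] − [v_1,v_7] + [v_1,v_4].
The resulting 24×16 matrix has rank 15, and its Smith normal form has invariant factors (1,1,1,1,1,1,1,1,1,1,1,1,1,1,1).

Now H_k = ker ∂_k / im ∂_{k+1}, so:

  H_2: rank ker ∂_2 − rank ∂_3 = (16 − 15) − 0 = 1, and there is no ∂_3, so H_2 = Z.

H_2 = Z.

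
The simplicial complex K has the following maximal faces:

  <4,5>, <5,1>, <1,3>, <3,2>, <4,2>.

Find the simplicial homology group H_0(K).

Take the total order 1 < 2 < 3 < 4 < 5 on the vertex set. Then K (dimension 1) consists of the simplices:

  0-simplices (5): [1], [2], [3], [4], [5]
  1-simplices (5): [1,3], [1,5], [2,3], [2,4], [4,5]

so the chain groups are C_0 ≅ Z^5, C_1 ≅ Z^5.

∂_1: C_1 → C_0 maps an edge to its endpoints' difference, ∂[p,q] = q − p. For instance
  ∂[1,5] = [5] − [1].
As a 5×5 matrix over Z this has rank 4, with invariant factors (1,1,1,1).

From H_k ≅ ker(∂_k) / im(∂_{k+1}) we obtain:

  H_0: rank C_0 − rank ∂_1 = 5 − 4 = 1, and the invariant factors of ∂_1 are all 1, so H_0 = Z.

(K is a triangulation of the circle S^1.)

H_0 ≅ Z.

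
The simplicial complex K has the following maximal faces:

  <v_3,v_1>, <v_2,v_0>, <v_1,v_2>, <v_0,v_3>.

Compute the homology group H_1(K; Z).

H_1 ≅ Z.

We work with the vertex ordering v_0 < v_1 < v_2 < v_3. The simplices of K, each written with vertices in increasing order, are:

  0-simplices (4): [v_0], [v_1], [v_2], [v_3]
  1-simplices (4): [v_0,v_2], [v_0,v_3], [v_1,v_2], [v_1,v_3]

giving chain groups C_0 ≅ Z^4, C_1 ≅ Z^4.

Boundary ∂_1: C_1 → C_0 is given by ∂[p,q] = [q] − [p]. For instance
  ∂[v_1,v_2] = [v_2] − [v_1].
This gives a 4×4 integer matrix of rank 3; reducing to Smith normal form yields diagonal entries (1,1,1).

Reading off H_k = ker ∂_k / im ∂_{k+1}:

  H_1: rank ker ∂_1 − rank ∂_2 = (4 − 3) − 0 = 1, and there is no ∂_2, so H_1 = Z.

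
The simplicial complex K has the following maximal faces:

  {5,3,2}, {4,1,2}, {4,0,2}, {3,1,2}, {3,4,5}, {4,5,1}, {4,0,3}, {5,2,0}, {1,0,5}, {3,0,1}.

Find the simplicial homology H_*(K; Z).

Take the total order 0 < 1 < 2 < 3 < 4 < 5 on the vertex set. Then K (dimension 2) consists of the simplices:

  0-simplices (6): [0], [1], [2], [3], [4], [5]
  1-simplices (15): [0,1], [0,2], [0,3], [0,4], [0,5], [1,2], [1,3], [1,4], [1,5], [2,3], [2,4], [2,5], [3,4], [3,5], [4,5]
  2-simplices (10): [0,1,3], [0,1,5], [0,2,4], [0,2,5], [0,3,4], [1,2,3], [1,2,4], [1,4,5], [2,3,5], [3,4,5]

so the chain groups are C_0 ≅ Z^6, C_1 ≅ Z^15, C_2 ≅ Z^10.

Boundary ∂_1: C_1 → C_0 maps an edge to its endpoints' difference, ∂[p,q] = q − p. For instance
  ∂[2,5] = [5] − [2].
The resulting 6×15 matrix has rank 5, and its Smith normal form has invariant factors (1,1,1,1,1).

∂_2: C_2 → C_1 sends each 2-simplex [p,q,r] to [q,r] − [p,r] + [p,q]. For instance
  ∂[1,2,3] = [2,3] − [1,3] + [1,2],
  ∂[3,4,5] = [4,5] − [3,5] + [3,4].
The resulting 15×10 matrix has rank 10, and its Smith normal form has invariant factors (1,1,1,1,1,1,1,1,1,2).

From H_k ≅ ker(∂_k) / im(∂_{k+1}) we obtain:

  H_0: rank C_0 − rank ∂_1 = 6 − 5 = 1, and the invariant factors of ∂_1 are all 1, so H_0 ≅ Z.
  H_1: rank ker ∂_1 − rank ∂_2 = (15 − 5) − 10 = 0, and ∂_2 has invariant factor 2 > 1, so H_1 ≅ Z/2.
  H_2: rank ker ∂_2 − rank ∂_3 = (10 − 10) − 0 = 0, and there is no ∂_3, so H_2 ≅ 0.

H_0 = Z,  H_1 = Z/2,  H_2 = 0.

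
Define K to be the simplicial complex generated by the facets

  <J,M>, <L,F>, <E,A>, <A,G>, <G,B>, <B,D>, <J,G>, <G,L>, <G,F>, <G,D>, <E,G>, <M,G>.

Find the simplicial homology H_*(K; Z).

H_0 ≅ Z,  H_1 ≅ Z^4.

Take the total order A < B < D < E < F < G < J < L < M on the vertex set. Then K (dimension 1) consists of the simplices:

  0-simplices (9): A, B, D, E, F, G, J, L, M
  1-simplices (12): AE, AG, BD, BG, DG, EG, FG, FL, GJ, GL, GM, JM

Hence C_0 ≅ Z^9, C_1 ≅ Z^12.

Boundary ∂_1: C_1 → C_0 sends each edge [p,q] (with p < q) to q − p.
The 9×12 boundary matrix has rank 8 and Smith normal form diag(1,1,1,1,1,1,1,1).

Computing H_k = (kernel of ∂_k) / (image of ∂_{k+1}):

  H_0: rank C_0 − rank ∂_1 = 9 − 8 = 1, and the invariant factors of ∂_1 are all 1, so H_0 = Z.
  H_1: rank ker ∂_1 − rank ∂_2 = (12 − 8) − 0 = 4, and there is no ∂_2, so H_1 = Z^4.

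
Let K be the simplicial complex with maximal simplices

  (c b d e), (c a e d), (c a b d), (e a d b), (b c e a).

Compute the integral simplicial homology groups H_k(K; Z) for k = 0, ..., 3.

H_0 = Z,  H_1 = 0,  H_2 = 0,  H_3 = Z.

Take the total order a < b < c < d < e on the vertex set. Then K (dimension 3) consists of the simplices:

  0-simplices (5): a, b, c, d, e
  1-simplices (10): ab, ac, ad, ae, bc, bd, be, cd, ce, de
  2-simplices (10): abc, abd, abe, acd, ace, ade, bcd, bce, bde, cde
  3-simplices (5): abcd, abce, abde, acde, bcde

Hence C_0 ≅ Z^5, C_1 ≅ Z^10, C_2 ≅ Z^10, C_3 ≅ Z^5.

∂_1: C_1 → C_0 maps an edge to its endpoints' difference, ∂[p,q] = q − p. For instance
  ∂bc = c − b.
The 5×10 boundary matrix has rank 4 and Smith normal form diag(1,1,1,1).

The boundary map ∂_2: C_2 → C_1 maps a triangle to the signed sum of its edges. For instance
  ∂cde = de − ce + cd,
  ∂ade = de − ae + ad.
The resulting 10×10 matrix has rank 6, and its Smith normal form has invariant factors (1,1,1,1,1,1).

∂_3: C_3 → C_2 sends each 3-simplex σ to the alternating sum Σ_i (−1)^i (σ with its i-th vertex removed). For instance
  ∂acde = cde − ade + ace − acd,
  ∂abde = bde − ade + abe − abd.
This gives a 10×5 integer matrix of rank 4; reducing to Smith normal form yields diagonal entries (1,1,1,1).

From H_k ≅ ker(∂_k) / im(∂_{k+1}) we obtain:

  H_0: rank C_0 − rank ∂_1 = 5 − 4 = 1, and the invariant factors of ∂_1 are all 1, so H_0 ≅ Z.
  H_1: rank ker ∂_1 − rank ∂_2 = (10 − 4) − 6 = 0, and the invariant factors of ∂_2 are all 1, so H_1 ≅ 0.
  H_2: rank ker ∂_2 − rank ∂_3 = (10 − 6) − 4 = 0, and the invariant factors of ∂_3 are all 1, so H_2 ≅ 0.
  H_3: rank ker ∂_3 − rank ∂_4 = (5 − 4) − 0 = 1, and there is no ∂_4, so H_3 ≅ Z.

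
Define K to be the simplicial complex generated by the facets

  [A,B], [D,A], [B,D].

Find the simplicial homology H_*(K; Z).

H_0 ≅ Z,  H_1 ≅ Z.

We work with the vertex ordering A < B < D. The simplices of K, each written with vertices in increasing order, are:

  0-simplices (3): A, B, D
  1-simplices (3): AB, AD, BD

giving chain groups C_0 ≅ Z^3, C_1 ≅ Z^3.

The boundary map ∂_1: C_1 → C_0 sends each edge [p,q] (with p < q) to q − p.
As a 3×3 matrix over Z this has rank 2, with invariant factors (1,1).

Reading off H_k = ker ∂_k / im ∂_{k+1}:

  H_0: rank C_0 − rank ∂_1 = 3 − 2 = 1, and the invariant factors of ∂_1 are all 1, so H_0 = Z.
  H_1: rank ker ∂_1 − rank ∂_2 = (3 − 2) − 0 = 1, and there is no ∂_2, so H_1 = Z.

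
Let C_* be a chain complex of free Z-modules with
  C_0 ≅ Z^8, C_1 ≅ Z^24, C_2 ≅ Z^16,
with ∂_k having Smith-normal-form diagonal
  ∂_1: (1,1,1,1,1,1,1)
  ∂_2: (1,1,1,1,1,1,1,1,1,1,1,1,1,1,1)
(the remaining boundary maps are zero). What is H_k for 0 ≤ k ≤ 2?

H_0: b_0 = 8 − 0 − 7 = 1; torsion from ∂_1 factors > 1: none. So H_0 ≅ Z.
H_1: b_1 = 24 − 7 − 15 = 2; torsion from ∂_2 factors > 1: none. So H_1 ≅ Z^2.
H_2: b_2 = 16 − 15 − 0 = 1; torsion from ∂_3 factors > 1: none. So H_2 ≅ Z.

H_0 ≅ Z,  H_1 ≅ Z^2,  H_2 ≅ Z.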